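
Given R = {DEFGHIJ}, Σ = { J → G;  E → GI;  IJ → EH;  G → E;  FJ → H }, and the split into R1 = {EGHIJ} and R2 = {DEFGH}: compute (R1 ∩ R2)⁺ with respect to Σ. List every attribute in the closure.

R1 ∩ R2 = {EGH}.
E → GI applies, adding I
Closure: {EGHI}.

EGHI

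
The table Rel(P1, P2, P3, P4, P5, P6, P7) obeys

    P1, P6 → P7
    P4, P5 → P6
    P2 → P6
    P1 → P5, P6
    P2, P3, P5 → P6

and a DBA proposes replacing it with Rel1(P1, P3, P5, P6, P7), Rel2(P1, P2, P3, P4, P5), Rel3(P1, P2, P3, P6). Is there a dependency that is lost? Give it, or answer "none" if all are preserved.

P4, P5 → P6

Check P4, P5 → P6: no single fragment contains all of {P4, P5, P6}, and the restricted closure of {P4, P5} across the fragments never reaches {P6}.
P1, P6 → P7 is preserved.
P2 → P6 is preserved.
P1 → P5, P6 is preserved.
P2, P3, P5 → P6 is preserved.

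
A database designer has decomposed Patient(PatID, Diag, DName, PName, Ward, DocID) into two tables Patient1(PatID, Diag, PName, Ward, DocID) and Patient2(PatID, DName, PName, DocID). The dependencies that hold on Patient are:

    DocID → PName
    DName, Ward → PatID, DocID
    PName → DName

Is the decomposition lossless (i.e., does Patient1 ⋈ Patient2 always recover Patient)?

Common attributes: Patient1 ∩ Patient2 = {PatID, PName, DocID}.
Closure of {PatID, PName, DocID}: PName → DName applies, adding DName. So (PatID, PName, DocID)⁺ = {PatID, DName, PName, DocID}.
This closure contains every attribute of Patient2, so Patient1 ∩ Patient2 → Patient2. The join is lossless.

Yes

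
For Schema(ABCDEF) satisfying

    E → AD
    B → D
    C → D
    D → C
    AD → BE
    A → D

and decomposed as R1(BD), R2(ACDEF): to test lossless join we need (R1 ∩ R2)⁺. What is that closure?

CD

R1 ∩ R2 = {D}.
D → C applies, adding C
Closure: {CD}.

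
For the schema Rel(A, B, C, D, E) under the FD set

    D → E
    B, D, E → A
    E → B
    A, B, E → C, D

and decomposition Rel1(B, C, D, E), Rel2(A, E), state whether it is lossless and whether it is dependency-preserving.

lossy and not dependency-preserving

Lossless test: (E)⁺ = {B, E}, which is a superkey of neither fragment — lossy.
Dependency preservation: the restricted closure of {B, D, E} across the fragments never reaches {A}, so B, D, E → A cannot be enforced without a join — not preserved.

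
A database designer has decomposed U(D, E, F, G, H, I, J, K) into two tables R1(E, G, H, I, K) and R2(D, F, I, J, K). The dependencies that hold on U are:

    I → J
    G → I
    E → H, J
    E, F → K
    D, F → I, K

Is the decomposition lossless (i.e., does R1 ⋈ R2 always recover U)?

No

Common attributes: R1 ∩ R2 = {I, K}.
Closure of {I, K}: I → J applies, adding J. So (I, K)⁺ = {I, J, K}.
The closure contains neither all of R1 = {E, G, H, I, K} nor all of R2 = {D, F, I, J, K}, so the common attributes are not a superkey of either fragment. The join is lossy.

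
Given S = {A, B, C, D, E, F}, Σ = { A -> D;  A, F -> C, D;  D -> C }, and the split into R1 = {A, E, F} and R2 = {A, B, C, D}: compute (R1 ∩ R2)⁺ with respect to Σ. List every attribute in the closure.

R1 ∩ R2 = {A}.
A → D applies, adding D
D → C applies, adding C
Closure: {A, C, D}.

A, C, D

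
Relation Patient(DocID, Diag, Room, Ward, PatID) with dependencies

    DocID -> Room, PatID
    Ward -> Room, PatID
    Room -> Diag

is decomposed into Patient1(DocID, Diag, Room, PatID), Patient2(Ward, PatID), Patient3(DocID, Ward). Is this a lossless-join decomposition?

Yes

Chase test. Columns are DocID, Diag, Room, Ward, PatID; row i has aⱼ where attribute j ∈ Patienti, else bᵢⱼ.
Initial tableau (one row per fragment):
  row 1: a1 a2 a3 b14 a5
  row 2: b21 b22 b23 a4 a5
  row 3: a1 b32 b33 a4 b35
Rows 1 and 3 agree on DocID; apply DocID→Room, PatID and equate their Room, PatID entries.
Rows 2 and 3 agree on Ward; apply Ward→Room, PatID and equate their Room, PatID entries.
Rows 1 and 2 agree on Room; apply Room→Diag and equate their Diag entries.
Rows 1 and 3 agree on Room; apply Room→Diag and equate their Diag entries.
Row 3 is now all distinguished symbols — the join is lossless.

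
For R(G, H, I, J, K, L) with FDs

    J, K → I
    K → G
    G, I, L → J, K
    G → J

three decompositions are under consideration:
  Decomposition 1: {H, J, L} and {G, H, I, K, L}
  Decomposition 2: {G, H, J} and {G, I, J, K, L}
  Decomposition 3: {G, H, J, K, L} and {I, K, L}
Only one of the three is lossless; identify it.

Decomposition 3

Decomposition 1: common = {H, L}, closure = {H, L} → lossy.
Decomposition 2: common = {G, J}, closure = {G, J} → lossy.
Decomposition 3: common = {K, L}, closure = {G, I, J, K, L} → lossless.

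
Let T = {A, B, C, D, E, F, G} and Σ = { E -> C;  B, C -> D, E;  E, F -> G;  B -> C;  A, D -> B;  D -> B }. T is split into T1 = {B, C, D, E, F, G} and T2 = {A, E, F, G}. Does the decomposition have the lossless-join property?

No

Common attributes: T1 ∩ T2 = {E, F, G}.
Closure of {E, F, G}: E → C applies, adding C. So (E, F, G)⁺ = {C, E, F, G}.
The closure contains neither all of T1 = {B, C, D, E, F, G} nor all of T2 = {A, E, F, G}, so the common attributes are not a superkey of either fragment. The join is lossy.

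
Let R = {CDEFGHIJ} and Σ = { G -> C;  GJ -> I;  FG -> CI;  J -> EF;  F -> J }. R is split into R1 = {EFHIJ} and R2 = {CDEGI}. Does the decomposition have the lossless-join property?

Common attributes: R1 ∩ R2 = {EI}.
No dependency enlarges {EI}, so (EI)⁺ = {EI}.
The closure contains neither all of R1 = {EFHIJ} nor all of R2 = {CDEGI}, so the common attributes are not a superkey of either fragment. The join is lossy.

No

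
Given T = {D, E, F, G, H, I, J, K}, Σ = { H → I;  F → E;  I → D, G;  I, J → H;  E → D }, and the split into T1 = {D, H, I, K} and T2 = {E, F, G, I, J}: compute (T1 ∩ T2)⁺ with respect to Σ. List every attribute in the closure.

T1 ∩ T2 = {I}.
I → D, G applies, adding D, G
Closure: {D, G, I}.

D, G, I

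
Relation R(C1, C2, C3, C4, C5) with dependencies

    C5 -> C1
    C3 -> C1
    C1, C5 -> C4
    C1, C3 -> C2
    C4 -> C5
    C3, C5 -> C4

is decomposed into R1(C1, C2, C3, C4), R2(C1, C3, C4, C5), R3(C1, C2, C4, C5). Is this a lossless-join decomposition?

Yes

Chase test. Columns are C1, C2, C3, C4, C5; row i has aⱼ where attribute j ∈ Ri, else bᵢⱼ.
Initial tableau (one row per fragment):
  row 1: a1 a2 a3 a4 b15
  row 2: a1 b22 a3 a4 a5
  row 3: a1 a2 b33 a4 a5
Rows 1 and 2 agree on C1, C3; apply C1, C3→C2 and equate their C2 entries.
Rows 1 and 2 agree on C4; apply C4→C5 and equate their C5 entries.
Row 1 is now all distinguished symbols — the join is lossless.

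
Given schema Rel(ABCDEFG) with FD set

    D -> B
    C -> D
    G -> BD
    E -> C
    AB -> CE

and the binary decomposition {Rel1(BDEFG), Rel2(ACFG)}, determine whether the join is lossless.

No

Common attributes: Rel1 ∩ Rel2 = {FG}.
Closure of {FG}: G → BD applies, adding BD. So (FG)⁺ = {BDFG}.
The closure contains neither all of Rel1 = {BDEFG} nor all of Rel2 = {ACFG}, so the common attributes are not a superkey of either fragment. The join is lossy.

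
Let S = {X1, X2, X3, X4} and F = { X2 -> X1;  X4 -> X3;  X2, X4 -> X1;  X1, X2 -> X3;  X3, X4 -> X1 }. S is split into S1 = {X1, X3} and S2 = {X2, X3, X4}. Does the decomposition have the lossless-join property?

Common attributes: S1 ∩ S2 = {X3}.
No dependency enlarges {X3}, so (X3)⁺ = {X3}.
The closure contains neither all of S1 = {X1, X3} nor all of S2 = {X2, X3, X4}, so the common attributes are not a superkey of either fragment. The join is lossy.

No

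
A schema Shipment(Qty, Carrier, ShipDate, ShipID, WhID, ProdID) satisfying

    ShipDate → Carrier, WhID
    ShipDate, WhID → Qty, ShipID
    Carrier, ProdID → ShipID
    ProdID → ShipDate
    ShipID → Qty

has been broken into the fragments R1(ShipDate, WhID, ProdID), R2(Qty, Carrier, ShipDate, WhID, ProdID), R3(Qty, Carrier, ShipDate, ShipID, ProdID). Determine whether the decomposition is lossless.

Yes

Chase test. Columns are Qty, Carrier, ShipDate, ShipID, WhID, ProdID; row i has aⱼ where attribute j ∈ Ri, else bᵢⱼ.
Initial tableau (one row per fragment):
  row 1: b11 b12 a3 b14 a5 a6
  row 2: a1 a2 a3 b24 a5 a6
  row 3: a1 a2 a3 a4 b35 a6
Rows 1 and 2 agree on ShipDate; apply ShipDate→Carrier, WhID and equate their Carrier, WhID entries.
Rows 1 and 3 agree on ShipDate; apply ShipDate→Carrier, WhID and equate their Carrier, WhID entries.
Rows 1 and 2 agree on ShipDate, WhID; apply ShipDate, WhID→Qty, ShipID and equate their Qty, ShipID entries.
Rows 1 and 3 agree on ShipDate, WhID; apply ShipDate, WhID→Qty, ShipID and equate their Qty, ShipID entries.
Row 1 is now all distinguished symbols — the join is lossless.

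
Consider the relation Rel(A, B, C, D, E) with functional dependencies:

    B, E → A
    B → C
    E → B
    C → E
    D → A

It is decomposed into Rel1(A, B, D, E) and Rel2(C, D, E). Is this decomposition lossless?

Common attributes: Rel1 ∩ Rel2 = {D, E}.
Closure of {D, E}: E → B applies, adding B; D → A applies, adding A; B → C applies, adding C. So (D, E)⁺ = {A, B, C, D, E}.
This closure contains every attribute of Rel1, so Rel1 ∩ Rel2 → Rel1. The join is lossless.

Yes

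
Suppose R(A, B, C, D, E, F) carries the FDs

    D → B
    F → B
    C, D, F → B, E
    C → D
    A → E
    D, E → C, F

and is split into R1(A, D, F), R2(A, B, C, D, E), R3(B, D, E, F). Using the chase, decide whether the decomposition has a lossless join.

Chase test. Columns are A, B, C, D, E, F; row i has aⱼ where attribute j ∈ Ri, else bᵢⱼ.
Initial tableau (one row per fragment):
  row 1: a1 b12 b13 a4 b15 a6
  row 2: a1 a2 a3 a4 a5 b26
  row 3: b31 a2 b33 a4 a5 a6
Rows 1 and 2 agree on D; apply D→B and equate their B entries.
Rows 1 and 2 agree on A; apply A→E and equate their E entries.
Rows 1 and 2 agree on D, E; apply D, E→C, F and equate their C, F entries.
Rows 1 and 3 agree on D, E; apply D, E→C, F and equate their C, F entries.
Row 1 is now all distinguished symbols — the join is lossless.

Yes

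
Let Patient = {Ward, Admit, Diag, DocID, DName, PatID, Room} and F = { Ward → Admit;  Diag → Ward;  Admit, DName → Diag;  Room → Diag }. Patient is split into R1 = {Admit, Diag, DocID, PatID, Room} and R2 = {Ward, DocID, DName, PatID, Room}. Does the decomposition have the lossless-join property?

Yes

Common attributes: R1 ∩ R2 = {DocID, PatID, Room}.
Closure of {DocID, PatID, Room}: Room → Diag applies, adding Diag; Diag → Ward applies, adding Ward; Ward → Admit applies, adding Admit. So (DocID, PatID, Room)⁺ = {Ward, Admit, Diag, DocID, PatID, Room}.
This closure contains every attribute of R1, so R1 ∩ R2 → R1. The join is lossless.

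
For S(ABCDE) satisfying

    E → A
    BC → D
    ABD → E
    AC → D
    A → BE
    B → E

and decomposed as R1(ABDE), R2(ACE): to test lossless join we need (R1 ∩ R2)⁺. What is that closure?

R1 ∩ R2 = {AE}.
A → BE applies, adding B
Closure: {ABE}.

ABE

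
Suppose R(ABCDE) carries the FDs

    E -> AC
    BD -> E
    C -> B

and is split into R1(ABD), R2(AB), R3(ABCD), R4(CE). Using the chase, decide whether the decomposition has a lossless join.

Chase test. Columns are ABCDE; row i has aⱼ where attribute j ∈ Ri, else bᵢⱼ.
Initial tableau (one row per fragment):
  row 1: a1 a2 b13 a4 b15
  row 2: a1 a2 b23 b24 b25
  row 3: a1 a2 a3 a4 b35
  row 4: b41 b42 a3 b44 a5
Rows 1 and 3 agree on BD; apply BD→E and equate their E entries.
Rows 3 and 4 agree on C; apply C→B and equate their B entries.
Rows 1 and 3 agree on E; apply E→AC and equate their AC entries.
No row becomes fully distinguished — the join is lossy.

No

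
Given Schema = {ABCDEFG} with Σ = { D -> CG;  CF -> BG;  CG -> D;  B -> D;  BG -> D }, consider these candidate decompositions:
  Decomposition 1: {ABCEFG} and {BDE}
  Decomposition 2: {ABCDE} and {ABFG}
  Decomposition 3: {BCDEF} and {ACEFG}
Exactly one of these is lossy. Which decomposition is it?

Decomposition 2

Decomposition 1: common = {BE}, closure = {BCDEG} → lossless.
Decomposition 2: common = {AB}, closure = {ABCDG} → lossy.
Decomposition 3: common = {CEF}, closure = {BCDEFG} → lossless.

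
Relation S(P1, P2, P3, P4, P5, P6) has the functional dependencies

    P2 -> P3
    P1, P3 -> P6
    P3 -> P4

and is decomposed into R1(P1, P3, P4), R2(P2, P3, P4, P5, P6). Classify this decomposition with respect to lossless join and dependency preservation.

Lossless test: (P3, P4)⁺ = {P3, P4}, which is a superkey of neither fragment — lossy.
Dependency preservation: the restricted closure of {P1, P3} across the fragments never reaches {P6}, so P1, P3 → P6 cannot be enforced without a join — not preserved.

lossy and not dependency-preserving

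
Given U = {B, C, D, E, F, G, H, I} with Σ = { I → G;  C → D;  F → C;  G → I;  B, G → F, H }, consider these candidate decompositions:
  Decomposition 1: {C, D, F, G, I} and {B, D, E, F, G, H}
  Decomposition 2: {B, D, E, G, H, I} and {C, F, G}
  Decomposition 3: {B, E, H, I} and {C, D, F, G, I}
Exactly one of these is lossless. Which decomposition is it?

Decomposition 1

Decomposition 1: common = {D, F, G}, closure = {C, D, F, G, I} → lossless.
Decomposition 2: common = {G}, closure = {G, I} → lossy.
Decomposition 3: common = {I}, closure = {G, I} → lossy.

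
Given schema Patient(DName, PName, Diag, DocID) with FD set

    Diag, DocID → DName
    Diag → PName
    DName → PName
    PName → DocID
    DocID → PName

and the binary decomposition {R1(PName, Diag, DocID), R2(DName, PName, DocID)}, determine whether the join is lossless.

Common attributes: R1 ∩ R2 = {PName, DocID}.
No dependency enlarges {PName, DocID}, so (PName, DocID)⁺ = {PName, DocID}.
The closure contains neither all of R1 = {PName, Diag, DocID} nor all of R2 = {DName, PName, DocID}, so the common attributes are not a superkey of either fragment. The join is lossy.

No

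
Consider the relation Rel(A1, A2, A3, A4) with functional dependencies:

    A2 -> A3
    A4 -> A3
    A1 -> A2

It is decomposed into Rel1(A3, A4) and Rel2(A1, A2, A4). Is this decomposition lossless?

Yes

Common attributes: Rel1 ∩ Rel2 = {A4}.
Closure of {A4}: A4 → A3 applies, adding A3. So (A4)⁺ = {A3, A4}.
This closure contains every attribute of Rel1, so Rel1 ∩ Rel2 → Rel1. The join is lossless.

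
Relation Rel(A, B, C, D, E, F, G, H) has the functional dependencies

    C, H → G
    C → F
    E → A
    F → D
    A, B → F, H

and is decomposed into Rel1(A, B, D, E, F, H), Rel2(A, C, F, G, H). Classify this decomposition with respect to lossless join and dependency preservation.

lossy but dependency-preserving

Lossless test: (A, F, H)⁺ = {A, D, F, H}, which is a superkey of neither fragment — lossy.
Dependency preservation: every FD's attributes lie within a single fragment, so each can be enforced locally — preserved.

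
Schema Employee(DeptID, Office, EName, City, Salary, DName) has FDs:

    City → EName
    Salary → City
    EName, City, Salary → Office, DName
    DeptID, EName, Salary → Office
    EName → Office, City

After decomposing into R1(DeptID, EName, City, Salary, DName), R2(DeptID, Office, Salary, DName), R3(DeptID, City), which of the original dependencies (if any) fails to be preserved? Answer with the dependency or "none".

Check EName → Office, City: no single fragment contains all of {Office, EName, City}, and the restricted closure of {EName} across the fragments never reaches {Office, City}.
City → EName is preserved.
Salary → City is preserved.
EName, City, Salary → Office, DName is preserved.
DeptID, EName, Salary → Office is preserved.

EName → Office, City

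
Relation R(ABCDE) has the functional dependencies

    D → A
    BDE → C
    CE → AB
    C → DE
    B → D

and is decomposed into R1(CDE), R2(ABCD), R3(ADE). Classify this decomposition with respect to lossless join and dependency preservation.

Lossless test (chase): Rows 1 and 2 agree on D; apply D→A and equate their A entries. Rows 1 and 2 agree on C; apply C→DE and equate their DE entries. Rows 1 and 2 agree on CE; apply CE→AB and equate their AB entries. Row 1 is now all distinguished symbols — the join is lossless.
Dependency preservation: the restricted closure of {BDE} across the fragments never reaches {C}, so BDE → C cannot be enforced without a join — not preserved.

lossless but not dependency-preserving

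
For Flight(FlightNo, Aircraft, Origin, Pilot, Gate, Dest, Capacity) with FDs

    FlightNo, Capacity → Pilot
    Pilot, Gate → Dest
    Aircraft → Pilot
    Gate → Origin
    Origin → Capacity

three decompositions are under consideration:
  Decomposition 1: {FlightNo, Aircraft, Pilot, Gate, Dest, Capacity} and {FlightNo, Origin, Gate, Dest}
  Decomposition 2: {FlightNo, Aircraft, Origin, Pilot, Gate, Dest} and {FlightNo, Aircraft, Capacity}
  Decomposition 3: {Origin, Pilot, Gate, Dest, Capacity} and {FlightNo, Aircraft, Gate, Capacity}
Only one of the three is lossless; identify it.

Decomposition 1: common = {FlightNo, Gate, Dest}, closure = {FlightNo, Origin, Pilot, Gate, Dest, Capacity} → lossless.
Decomposition 2: common = {FlightNo, Aircraft}, closure = {FlightNo, Aircraft, Pilot} → lossy.
Decomposition 3: common = {Gate, Capacity}, closure = {Origin, Gate, Capacity} → lossy.

Decomposition 1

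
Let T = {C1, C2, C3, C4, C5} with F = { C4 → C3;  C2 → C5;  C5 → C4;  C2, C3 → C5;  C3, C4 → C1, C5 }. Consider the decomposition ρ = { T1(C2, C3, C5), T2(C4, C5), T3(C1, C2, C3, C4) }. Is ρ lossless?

Yes

Chase test. Columns are C1, C2, C3, C4, C5; row i has aⱼ where attribute j ∈ Ti, else bᵢⱼ.
Initial tableau (one row per fragment):
  row 1: b11 a2 a3 b14 a5
  row 2: b21 b22 b23 a4 a5
  row 3: a1 a2 a3 a4 b35
Rows 2 and 3 agree on C4; apply C4→C3 and equate their C3 entries.
Rows 1 and 3 agree on C2; apply C2→C5 and equate their C5 entries.
Rows 1 and 2 agree on C5; apply C5→C4 and equate their C4 entries.
Rows 1 and 2 agree on C3, C4; apply C3, C4→C1, C5 and equate their C1, C5 entries.
Rows 1 and 3 agree on C3, C4; apply C3, C4→C1, C5 and equate their C1, C5 entries.
Row 1 is now all distinguished symbols — the join is lossless.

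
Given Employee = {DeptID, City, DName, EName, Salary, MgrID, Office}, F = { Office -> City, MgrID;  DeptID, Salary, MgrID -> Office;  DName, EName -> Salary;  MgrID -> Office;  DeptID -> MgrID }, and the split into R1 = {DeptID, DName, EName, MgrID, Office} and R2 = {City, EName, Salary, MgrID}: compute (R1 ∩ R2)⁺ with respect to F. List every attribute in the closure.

City, EName, MgrID, Office

R1 ∩ R2 = {EName, MgrID}.
MgrID → Office applies, adding Office
Office → City, MgrID applies, adding City
Closure: {City, EName, MgrID, Office}.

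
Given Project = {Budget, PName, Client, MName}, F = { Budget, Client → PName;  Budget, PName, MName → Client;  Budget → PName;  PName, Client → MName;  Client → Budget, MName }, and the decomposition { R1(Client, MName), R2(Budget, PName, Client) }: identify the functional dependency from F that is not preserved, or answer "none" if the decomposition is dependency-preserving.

Budget, PName, MName → Client

Check Budget, PName, MName → Client: no single fragment contains all of {Budget, PName, Client, MName}, and the restricted closure of {Budget, PName, MName} across the fragments never reaches {Client}.
Budget, Client → PName is preserved.
Budget → PName is preserved.
PName, Client → MName is preserved.
Client → Budget, MName is preserved.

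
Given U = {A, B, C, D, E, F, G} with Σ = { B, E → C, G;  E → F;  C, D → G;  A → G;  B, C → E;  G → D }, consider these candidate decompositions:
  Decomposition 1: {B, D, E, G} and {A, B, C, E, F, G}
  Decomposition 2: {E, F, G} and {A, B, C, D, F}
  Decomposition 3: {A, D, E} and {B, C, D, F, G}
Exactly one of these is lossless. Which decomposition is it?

Decomposition 1: common = {B, E, G}, closure = {B, C, D, E, F, G} → lossless.
Decomposition 2: common = {F}, closure = {F} → lossy.
Decomposition 3: common = {D}, closure = {D} → lossy.

Decomposition 1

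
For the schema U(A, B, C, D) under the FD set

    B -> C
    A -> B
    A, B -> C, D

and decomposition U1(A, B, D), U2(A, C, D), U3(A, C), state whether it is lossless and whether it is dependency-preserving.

lossless but not dependency-preserving

Lossless test (chase): Rows 1 and 2 agree on A; apply A→B and equate their B entries. Rows 1 and 3 agree on A; apply A→B and equate their B entries. Rows 1 and 2 agree on A, B; apply A, B→C, D and equate their C, D entries. Rows 1 and 3 agree on A, B; apply A, B→C, D and equate their C, D entries. Row 1 is now all distinguished symbols — the join is lossless.
Dependency preservation: the restricted closure of {B} across the fragments never reaches {C}, so B → C cannot be enforced without a join — not preserved.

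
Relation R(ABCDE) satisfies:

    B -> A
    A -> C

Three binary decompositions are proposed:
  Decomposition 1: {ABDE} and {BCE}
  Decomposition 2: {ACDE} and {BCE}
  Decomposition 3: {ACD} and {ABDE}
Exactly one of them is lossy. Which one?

Decomposition 2

Decomposition 1: common = {BE}, closure = {ABCE} → lossless.
Decomposition 2: common = {CE}, closure = {CE} → lossy.
Decomposition 3: common = {AD}, closure = {ACD} → lossless.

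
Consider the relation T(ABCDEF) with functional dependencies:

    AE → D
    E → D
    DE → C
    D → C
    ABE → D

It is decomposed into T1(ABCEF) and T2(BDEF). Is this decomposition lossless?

Yes

Common attributes: T1 ∩ T2 = {BEF}.
Closure of {BEF}: E → D applies, adding D; DE → C applies, adding C. So (BEF)⁺ = {BCDEF}.
This closure contains every attribute of T2, so T1 ∩ T2 → T2. The join is lossless.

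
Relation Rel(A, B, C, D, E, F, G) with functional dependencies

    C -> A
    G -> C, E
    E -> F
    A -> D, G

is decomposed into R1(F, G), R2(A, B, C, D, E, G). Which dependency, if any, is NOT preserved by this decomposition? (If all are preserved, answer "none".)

E -> F

Check E → F: no single fragment contains all of {E, F}, and the restricted closure of {E} across the fragments never reaches {F}.
C → A is preserved.
G → C, E is preserved.
A → D, G is preserved.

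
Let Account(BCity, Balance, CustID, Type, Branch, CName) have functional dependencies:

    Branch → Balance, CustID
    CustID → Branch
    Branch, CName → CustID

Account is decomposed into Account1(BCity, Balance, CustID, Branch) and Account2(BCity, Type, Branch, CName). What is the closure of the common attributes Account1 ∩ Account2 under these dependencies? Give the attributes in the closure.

Account1 ∩ Account2 = {BCity, Branch}.
Branch → Balance, CustID applies, adding Balance, CustID
Closure: {BCity, Balance, CustID, Branch}.

BCity, Balance, CustID, Branch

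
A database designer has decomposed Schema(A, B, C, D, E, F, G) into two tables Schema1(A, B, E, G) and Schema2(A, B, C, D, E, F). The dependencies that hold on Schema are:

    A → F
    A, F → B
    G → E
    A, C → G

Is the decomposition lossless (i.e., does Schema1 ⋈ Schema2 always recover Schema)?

Common attributes: Schema1 ∩ Schema2 = {A, B, E}.
Closure of {A, B, E}: A → F applies, adding F. So (A, B, E)⁺ = {A, B, E, F}.
The closure contains neither all of Schema1 = {A, B, E, G} nor all of Schema2 = {A, B, C, D, E, F}, so the common attributes are not a superkey of either fragment. The join is lossy.

No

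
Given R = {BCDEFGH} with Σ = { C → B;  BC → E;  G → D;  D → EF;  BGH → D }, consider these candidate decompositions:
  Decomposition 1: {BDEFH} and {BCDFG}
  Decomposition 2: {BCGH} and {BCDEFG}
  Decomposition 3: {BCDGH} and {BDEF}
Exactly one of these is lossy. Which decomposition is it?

Decomposition 1

Decomposition 1: common = {BDF}, closure = {BDEF} → lossy.
Decomposition 2: common = {BCG}, closure = {BCDEFG} → lossless.
Decomposition 3: common = {BD}, closure = {BDEF} → lossless.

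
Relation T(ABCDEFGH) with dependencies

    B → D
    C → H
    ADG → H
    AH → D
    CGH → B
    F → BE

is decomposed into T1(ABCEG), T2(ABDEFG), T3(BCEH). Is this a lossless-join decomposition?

No

Chase test. Columns are ABCDEFGH; row i has aⱼ where attribute j ∈ Ti, else bᵢⱼ.
Initial tableau (one row per fragment):
  row 1: a1 a2 a3 b14 a5 b16 a7 b18
  row 2: a1 a2 b23 a4 a5 a6 a7 b28
  row 3: b31 a2 a3 b34 a5 b36 b37 a8
Rows 1 and 2 agree on B; apply B→D and equate their D entries.
Rows 1 and 3 agree on B; apply B→D and equate their D entries.
Rows 1 and 3 agree on C; apply C→H and equate their H entries.
Rows 1 and 2 agree on ADG; apply ADG→H and equate their H entries.
No row becomes fully distinguished — the join is lossy.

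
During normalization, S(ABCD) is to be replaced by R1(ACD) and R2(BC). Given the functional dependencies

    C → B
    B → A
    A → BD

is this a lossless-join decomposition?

Yes

Common attributes: R1 ∩ R2 = {C}.
Closure of {C}: C → B applies, adding B; B → A applies, adding A; A → BD applies, adding D. So (C)⁺ = {ABCD}.
This closure contains every attribute of R1, so R1 ∩ R2 → R1. The join is lossless.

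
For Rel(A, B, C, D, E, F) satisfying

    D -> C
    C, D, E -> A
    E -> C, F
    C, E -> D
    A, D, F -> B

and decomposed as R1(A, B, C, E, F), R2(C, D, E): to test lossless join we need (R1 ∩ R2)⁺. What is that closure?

R1 ∩ R2 = {C, E}.
E → C, F applies, adding F
C, E → D applies, adding D
C, D, E → A applies, adding A
A, D, F → B applies, adding B
Closure: {A, B, C, D, E, F}.

A, B, C, D, E, F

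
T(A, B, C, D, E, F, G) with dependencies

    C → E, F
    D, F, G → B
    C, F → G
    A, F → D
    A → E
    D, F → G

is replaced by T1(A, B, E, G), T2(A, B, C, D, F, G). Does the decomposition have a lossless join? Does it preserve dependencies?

Lossless test: (A, B, G)⁺ = {A, B, E, G}, which contains all of one fragment — lossless.
Dependency preservation: the restricted closure of {C} across the fragments never reaches {E, F}, so C → E, F cannot be enforced without a join — not preserved.

lossless but not dependency-preserving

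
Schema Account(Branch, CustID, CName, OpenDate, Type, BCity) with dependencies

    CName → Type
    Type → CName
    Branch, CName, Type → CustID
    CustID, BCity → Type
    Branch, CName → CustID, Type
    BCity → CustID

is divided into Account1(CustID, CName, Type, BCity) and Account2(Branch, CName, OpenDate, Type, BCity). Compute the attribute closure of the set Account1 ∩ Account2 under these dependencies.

Account1 ∩ Account2 = {CName, Type, BCity}.
BCity → CustID applies, adding CustID
Closure: {CustID, CName, Type, BCity}.

CustID, CName, Type, BCity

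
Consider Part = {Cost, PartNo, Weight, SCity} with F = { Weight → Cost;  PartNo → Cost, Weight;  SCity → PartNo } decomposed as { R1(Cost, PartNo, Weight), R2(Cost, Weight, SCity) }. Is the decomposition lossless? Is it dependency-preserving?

lossy and not dependency-preserving

Lossless test: (Cost, Weight)⁺ = {Cost, Weight}, which is a superkey of neither fragment — lossy.
Dependency preservation: the restricted closure of {SCity} across the fragments never reaches {PartNo}, so SCity → PartNo cannot be enforced without a join — not preserved.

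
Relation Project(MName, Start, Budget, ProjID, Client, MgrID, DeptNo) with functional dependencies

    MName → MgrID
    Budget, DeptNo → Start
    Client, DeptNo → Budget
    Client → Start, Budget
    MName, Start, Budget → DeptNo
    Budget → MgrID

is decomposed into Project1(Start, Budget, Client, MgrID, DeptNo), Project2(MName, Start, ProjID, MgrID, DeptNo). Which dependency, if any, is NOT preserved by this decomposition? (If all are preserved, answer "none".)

MName, Start, Budget → DeptNo

Check MName, Start, Budget → DeptNo: no single fragment contains all of {MName, Start, Budget, DeptNo}, and the restricted closure of {MName, Start, Budget} across the fragments never reaches {DeptNo}.
MName → MgrID is preserved.
Budget, DeptNo → Start is preserved.
Client, DeptNo → Budget is preserved.
Client → Start, Budget is preserved.
Budget → MgrID is preserved.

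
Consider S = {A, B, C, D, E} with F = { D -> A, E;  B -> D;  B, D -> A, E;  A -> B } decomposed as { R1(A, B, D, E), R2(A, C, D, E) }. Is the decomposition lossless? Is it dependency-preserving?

lossless and dependency-preserving

Lossless test: (A, D, E)⁺ = {A, B, D, E}, which contains all of one fragment — lossless.
Dependency preservation: every FD's attributes lie within a single fragment, so each can be enforced locally — preserved.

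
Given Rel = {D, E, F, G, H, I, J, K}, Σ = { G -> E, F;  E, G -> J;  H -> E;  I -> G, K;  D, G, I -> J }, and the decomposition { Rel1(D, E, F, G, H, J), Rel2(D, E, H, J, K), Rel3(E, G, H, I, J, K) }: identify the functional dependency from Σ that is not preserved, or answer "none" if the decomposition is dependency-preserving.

G → E, F lies within Rel1.
E, G → J lies within Rel1.
H → E lies within Rel1.
I → G, K lies within Rel3.
D, G, I → J: restricted closure across fragments reaches J.
Every dependency is enforceable on the fragments, so the decomposition is dependency-preserving.

none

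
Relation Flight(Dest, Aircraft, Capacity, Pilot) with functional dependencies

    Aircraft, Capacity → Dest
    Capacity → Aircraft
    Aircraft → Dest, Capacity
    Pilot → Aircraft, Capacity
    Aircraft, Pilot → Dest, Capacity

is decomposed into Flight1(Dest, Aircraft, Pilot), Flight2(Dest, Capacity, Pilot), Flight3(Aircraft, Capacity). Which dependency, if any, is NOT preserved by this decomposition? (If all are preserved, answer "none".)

Aircraft, Capacity → Dest: restricted closure across fragments reaches Dest.
Capacity → Aircraft lies within Flight3.
Aircraft → Dest, Capacity: restricted closure across fragments reaches Dest, Capacity.
Pilot → Aircraft, Capacity: restricted closure across fragments reaches Aircraft, Capacity.
Aircraft, Pilot → Dest, Capacity: restricted closure across fragments reaches Dest, Capacity.
Every dependency is enforceable on the fragments, so the decomposition is dependency-preserving.

none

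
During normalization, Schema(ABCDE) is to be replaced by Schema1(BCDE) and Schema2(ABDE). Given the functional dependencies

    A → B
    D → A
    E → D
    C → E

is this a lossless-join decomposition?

Common attributes: Schema1 ∩ Schema2 = {BDE}.
Closure of {BDE}: D → A applies, adding A. So (BDE)⁺ = {ABDE}.
This closure contains every attribute of Schema2, so Schema1 ∩ Schema2 → Schema2. The join is lossless.

Yes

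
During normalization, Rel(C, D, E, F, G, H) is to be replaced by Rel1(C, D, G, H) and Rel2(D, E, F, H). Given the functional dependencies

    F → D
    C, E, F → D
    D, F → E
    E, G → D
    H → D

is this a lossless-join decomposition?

Common attributes: Rel1 ∩ Rel2 = {D, H}.
No dependency enlarges {D, H}, so (D, H)⁺ = {D, H}.
The closure contains neither all of Rel1 = {C, D, G, H} nor all of Rel2 = {D, E, F, H}, so the common attributes are not a superkey of either fragment. The join is lossy.

No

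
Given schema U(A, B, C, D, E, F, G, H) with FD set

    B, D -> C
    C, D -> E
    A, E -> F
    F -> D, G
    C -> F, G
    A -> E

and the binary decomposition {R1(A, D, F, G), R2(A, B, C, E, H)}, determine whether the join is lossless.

Common attributes: R1 ∩ R2 = {A}.
Closure of {A}: A → E applies, adding E; A, E → F applies, adding F; F → D, G applies, adding D, G. So (A)⁺ = {A, D, E, F, G}.
This closure contains every attribute of R1, so R1 ∩ R2 → R1. The join is lossless.

Yes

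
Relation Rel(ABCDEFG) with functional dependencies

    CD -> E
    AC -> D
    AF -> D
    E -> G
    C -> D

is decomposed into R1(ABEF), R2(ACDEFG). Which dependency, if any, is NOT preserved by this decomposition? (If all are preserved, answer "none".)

none

CD → E lies within R2.
AC → D lies within R2.
AF → D lies within R2.
E → G lies within R2.
C → D lies within R2.
Every dependency is enforceable on the fragments, so the decomposition is dependency-preserving.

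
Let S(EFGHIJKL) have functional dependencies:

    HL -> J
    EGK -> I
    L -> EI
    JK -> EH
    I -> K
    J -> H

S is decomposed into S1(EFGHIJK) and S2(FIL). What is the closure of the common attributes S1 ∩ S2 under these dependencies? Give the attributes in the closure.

FIK

S1 ∩ S2 = {FI}.
I → K applies, adding K
Closure: {FIK}.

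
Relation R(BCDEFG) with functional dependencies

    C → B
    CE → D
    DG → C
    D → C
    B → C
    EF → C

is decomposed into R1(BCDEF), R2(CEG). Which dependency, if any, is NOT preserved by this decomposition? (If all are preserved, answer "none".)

C → B lies within R1.
CE → D lies within R1.
DG → C: restricted closure across fragments reaches C.
D → C lies within R1.
B → C lies within R1.
EF → C lies within R1.
Every dependency is enforceable on the fragments, so the decomposition is dependency-preserving.

none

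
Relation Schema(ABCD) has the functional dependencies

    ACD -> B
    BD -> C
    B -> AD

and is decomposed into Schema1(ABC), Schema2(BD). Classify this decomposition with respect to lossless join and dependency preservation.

lossless but not dependency-preserving

Lossless test: (B)⁺ = {ABCD}, which contains all of one fragment — lossless.
Dependency preservation: the restricted closure of {ACD} across the fragments never reaches {B}, so ACD → B cannot be enforced without a join — not preserved.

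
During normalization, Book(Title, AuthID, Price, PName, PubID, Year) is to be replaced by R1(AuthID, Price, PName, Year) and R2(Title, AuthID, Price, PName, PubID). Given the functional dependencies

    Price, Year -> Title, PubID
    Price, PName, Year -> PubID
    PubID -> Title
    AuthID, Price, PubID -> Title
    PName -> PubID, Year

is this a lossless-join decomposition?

Yes

Common attributes: R1 ∩ R2 = {AuthID, Price, PName}.
Closure of {AuthID, Price, PName}: PName → PubID, Year applies, adding PubID, Year; Price, Year → Title, PubID applies, adding Title. So (AuthID, Price, PName)⁺ = {Title, AuthID, Price, PName, PubID, Year}.
This closure contains every attribute of R1, so R1 ∩ R2 → R1. The join is lossless.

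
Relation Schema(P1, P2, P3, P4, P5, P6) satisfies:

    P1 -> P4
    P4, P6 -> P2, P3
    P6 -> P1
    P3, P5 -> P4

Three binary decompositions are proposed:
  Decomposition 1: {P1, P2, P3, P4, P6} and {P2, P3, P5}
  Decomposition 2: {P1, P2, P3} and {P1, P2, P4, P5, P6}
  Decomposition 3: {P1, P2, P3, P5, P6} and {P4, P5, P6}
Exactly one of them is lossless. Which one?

Decomposition 1: common = {P2, P3}, closure = {P2, P3} → lossy.
Decomposition 2: common = {P1, P2}, closure = {P1, P2, P4} → lossy.
Decomposition 3: common = {P5, P6}, closure = {P1, P2, P3, P4, P5, P6} → lossless.

Decomposition 3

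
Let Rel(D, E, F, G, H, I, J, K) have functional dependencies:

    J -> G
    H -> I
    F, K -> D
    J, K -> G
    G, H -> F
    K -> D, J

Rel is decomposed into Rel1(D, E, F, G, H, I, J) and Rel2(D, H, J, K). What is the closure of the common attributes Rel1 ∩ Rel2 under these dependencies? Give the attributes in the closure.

D, F, G, H, I, J

Rel1 ∩ Rel2 = {D, H, J}.
J → G applies, adding G
H → I applies, adding I
G, H → F applies, adding F
Closure: {D, F, G, H, I, J}.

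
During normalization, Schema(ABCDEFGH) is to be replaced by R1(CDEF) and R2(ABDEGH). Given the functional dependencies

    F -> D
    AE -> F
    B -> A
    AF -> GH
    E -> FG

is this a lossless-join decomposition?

Common attributes: R1 ∩ R2 = {DE}.
Closure of {DE}: E → FG applies, adding FG. So (DE)⁺ = {DEFG}.
The closure contains neither all of R1 = {CDEF} nor all of R2 = {ABDEGH}, so the common attributes are not a superkey of either fragment. The join is lossy.

No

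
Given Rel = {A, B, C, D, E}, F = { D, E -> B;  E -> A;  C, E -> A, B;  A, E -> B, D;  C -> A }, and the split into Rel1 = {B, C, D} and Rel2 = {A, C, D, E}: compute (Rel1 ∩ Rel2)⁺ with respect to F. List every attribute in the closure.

A, C, D

Rel1 ∩ Rel2 = {C, D}.
C → A applies, adding A
Closure: {A, C, D}.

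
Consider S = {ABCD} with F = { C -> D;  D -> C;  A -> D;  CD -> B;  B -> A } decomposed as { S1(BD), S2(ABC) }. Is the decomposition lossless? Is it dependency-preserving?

lossless and dependency-preserving

Lossless test: (B)⁺ = {ABCD}, which contains all of one fragment — lossless.
Dependency preservation: C → D; D → C; A → D; CD → B are not contained in any single fragment, but the restricted closure of each left-hand side across the fragments still reaches the right-hand side; the remaining FDs each lie inside some fragment. All dependencies are preserved.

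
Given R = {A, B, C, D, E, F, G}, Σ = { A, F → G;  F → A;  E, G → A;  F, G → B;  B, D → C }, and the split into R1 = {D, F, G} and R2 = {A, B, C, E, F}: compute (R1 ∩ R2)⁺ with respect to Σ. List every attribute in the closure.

R1 ∩ R2 = {F}.
F → A applies, adding A
A, F → G applies, adding G
F, G → B applies, adding B
Closure: {A, B, F, G}.

A, B, F, G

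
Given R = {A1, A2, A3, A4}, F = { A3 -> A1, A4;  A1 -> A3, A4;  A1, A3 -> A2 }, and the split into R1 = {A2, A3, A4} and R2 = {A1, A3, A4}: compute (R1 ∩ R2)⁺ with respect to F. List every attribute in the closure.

A1, A2, A3, A4

R1 ∩ R2 = {A3, A4}.
A3 → A1, A4 applies, adding A1
A1, A3 → A2 applies, adding A2
Closure: {A1, A2, A3, A4}.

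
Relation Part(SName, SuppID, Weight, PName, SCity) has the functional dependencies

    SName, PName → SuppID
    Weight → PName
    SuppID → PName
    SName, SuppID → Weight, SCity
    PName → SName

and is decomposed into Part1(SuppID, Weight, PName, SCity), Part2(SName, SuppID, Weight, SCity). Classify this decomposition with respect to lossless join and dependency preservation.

Lossless test: (SuppID, Weight, SCity)⁺ = {SName, SuppID, Weight, PName, SCity}, which contains all of one fragment — lossless.
Dependency preservation: SName, PName → SuppID; PName → SName are not contained in any single fragment, but the restricted closure of each left-hand side across the fragments still reaches the right-hand side; the remaining FDs each lie inside some fragment. All dependencies are preserved.

lossless and dependency-preserving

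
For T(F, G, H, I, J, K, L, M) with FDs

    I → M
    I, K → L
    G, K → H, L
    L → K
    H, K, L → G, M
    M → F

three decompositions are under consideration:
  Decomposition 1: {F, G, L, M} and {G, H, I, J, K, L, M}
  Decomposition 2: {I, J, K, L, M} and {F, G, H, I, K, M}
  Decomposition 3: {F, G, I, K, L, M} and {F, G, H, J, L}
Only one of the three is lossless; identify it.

Decomposition 1

Decomposition 1: common = {G, L, M}, closure = {F, G, H, K, L, M} → lossless.
Decomposition 2: common = {I, K, M}, closure = {F, I, K, L, M} → lossy.
Decomposition 3: common = {F, G, L}, closure = {F, G, H, K, L, M} → lossy.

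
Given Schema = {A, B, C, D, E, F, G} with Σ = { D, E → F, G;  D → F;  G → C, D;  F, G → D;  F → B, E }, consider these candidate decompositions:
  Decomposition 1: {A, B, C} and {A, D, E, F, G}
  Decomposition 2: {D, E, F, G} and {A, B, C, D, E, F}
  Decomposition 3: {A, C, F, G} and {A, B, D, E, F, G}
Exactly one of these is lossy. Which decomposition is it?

Decomposition 1: common = {A}, closure = {A} → lossy.
Decomposition 2: common = {D, E, F}, closure = {B, C, D, E, F, G} → lossless.
Decomposition 3: common = {A, F, G}, closure = {A, B, C, D, E, F, G} → lossless.

Decomposition 1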